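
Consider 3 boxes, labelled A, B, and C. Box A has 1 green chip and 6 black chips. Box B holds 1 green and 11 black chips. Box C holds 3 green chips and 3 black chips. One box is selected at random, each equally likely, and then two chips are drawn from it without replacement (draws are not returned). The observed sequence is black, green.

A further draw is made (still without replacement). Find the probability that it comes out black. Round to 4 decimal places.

0.7149

For each hypothesis, P(data | H) works out to: P(data | box A) = (6/7)(1/6) = 0.14286; P(data | box B) = (11/12)(1/11) = 0.083333; P(data | box C) = (3/6)(3/5) = 0.3.
Weighting by the prior gives 1/3 · 0.14286 = 0.047619, 1/3 · 0.083333 = 0.027778, 1/3 · 0.3 = 0.1; with total 0.1754.
Dividing through by the total gives posterior P(box A | data) = 0.27149, P(box B | data) = 0.15837, P(box C | data) = 0.57014.
So P(black next | data) = Σ P(black next | H) P(H | data) = (1)(0.27149) + (1)(0.15837) + (1/2)(0.57014) = 0.71493.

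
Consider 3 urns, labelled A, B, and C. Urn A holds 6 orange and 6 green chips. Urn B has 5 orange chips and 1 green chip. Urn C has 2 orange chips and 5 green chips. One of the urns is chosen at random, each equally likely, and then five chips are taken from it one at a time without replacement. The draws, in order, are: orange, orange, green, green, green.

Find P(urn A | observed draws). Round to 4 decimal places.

For each hypothesis, P(data | H) works out to: P(data | urn A) = (6/12)(5/11)(6/10)(5/9)(4/8) = 0.037879; P(data | urn B) = (5/6)(4/5)(1/4)(0/3) = 0; P(data | urn C) = (2/7)(1/6)(5/5)(4/4)(3/3) = 0.047619.
Weighting by the prior gives 1/3 · 0.037879 = 0.012626, 1/3 · 0 = 0, 1/3 · 0.047619 = 0.015873; with total 0.028499.
Hence P(urn A | data) = (0.012626) / (0.028499) = 0.44304.

0.4430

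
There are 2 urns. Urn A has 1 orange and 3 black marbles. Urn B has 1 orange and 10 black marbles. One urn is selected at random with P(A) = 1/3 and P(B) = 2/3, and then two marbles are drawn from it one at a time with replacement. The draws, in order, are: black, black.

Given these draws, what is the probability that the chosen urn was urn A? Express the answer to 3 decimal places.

0.254

Compute the likelihood of the observed sequence for each case: P(data | urn A) = (3/4)(3/4) = 0.5625; P(data | urn B) = (10/11)(10/11) = 0.82645.
The prior-weighted likelihoods are 1/3 · 0.5625 = 0.1875, 2/3 · 0.82645 = 0.55096; these sum to 0.73846.
By Bayes' rule, P(urn A | data) = (0.1875) / (0.73846) = 0.25391.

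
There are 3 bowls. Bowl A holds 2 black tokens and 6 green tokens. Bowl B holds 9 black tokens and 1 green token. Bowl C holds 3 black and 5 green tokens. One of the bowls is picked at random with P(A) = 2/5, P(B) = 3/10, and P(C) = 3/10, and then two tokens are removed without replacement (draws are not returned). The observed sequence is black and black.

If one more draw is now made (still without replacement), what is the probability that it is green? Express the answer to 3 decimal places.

0.248

The likelihood of the observed sequence under each hypothesis: P(data | bowl A) = (2/8)(1/7) = 0.035714; P(data | bowl B) = (9/10)(8/9) = 0.8; P(data | bowl C) = (3/8)(2/7) = 0.10714.
Multiplying each by its prior: 2/5 · 0.035714 = 0.014286, 3/10 · 0.8 = 0.24, 3/10 · 0.10714 = 0.032143; with total 0.28643.
The posterior is then P(bowl A | data) = 0.049875, P(bowl B | data) = 0.83791, P(bowl C | data) = 0.11222.
The predictive probability is P(green next | data) = (1)(0.049875) + (1/8)(0.83791) + (5/6)(0.11222) = 0.24813.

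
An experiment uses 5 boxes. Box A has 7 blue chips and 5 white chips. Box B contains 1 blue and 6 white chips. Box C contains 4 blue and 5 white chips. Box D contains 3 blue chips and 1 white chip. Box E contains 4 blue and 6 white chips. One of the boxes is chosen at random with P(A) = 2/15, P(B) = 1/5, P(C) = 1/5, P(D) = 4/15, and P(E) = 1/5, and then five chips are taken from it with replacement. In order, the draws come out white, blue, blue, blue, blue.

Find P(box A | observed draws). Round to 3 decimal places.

0.184

The likelihood of the observed sequence under each hypothesis: P(data | box A) = (5/12)(7/12)(7/12)(7/12)(7/12) = 0.048245; P(data | box B) = (6/7)(1/7)(1/7)(1/7)(1/7) = 0.00035699; P(data | box C) = (5/9)(4/9)(4/9)(4/9)(4/9) = 0.021677; P(data | box D) = (1/4)(3/4)(3/4)(3/4)(3/4) = 0.079102; P(data | box E) = (6/10)(4/10)(4/10)(4/10)(4/10) = 0.01536.
Multiplying each by its prior: 2/15 · 0.048245 = 0.0064327, 1/5 · 0.00035699 = 7.1399e-05, 1/5 · 0.021677 = 0.0043354, 4/15 · 0.079102 = 0.021094, 1/5 · 0.01536 = 0.003072; summing to 0.035005.
By Bayes' rule, P(box A | data) = (0.0064327) / (0.035005) = 0.18376.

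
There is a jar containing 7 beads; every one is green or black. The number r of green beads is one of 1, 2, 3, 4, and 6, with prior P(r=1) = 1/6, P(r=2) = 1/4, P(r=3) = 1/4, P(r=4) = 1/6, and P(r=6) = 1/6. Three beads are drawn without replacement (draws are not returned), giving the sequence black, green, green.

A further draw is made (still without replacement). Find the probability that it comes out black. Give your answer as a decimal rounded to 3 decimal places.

0.513

Under each hypothesis, the probability of the observed sequence is: P(data | r = 1) = (6/7)(1/6)(0/5) = 0; P(data | r = 2) = (5/7)(2/6)(1/5) = 1/21; P(data | r = 3) = (4/7)(3/6)(2/5) = 4/35; P(data | r = 4) = (3/7)(4/6)(3/5) = 6/35; P(data | r = 6) = (1/7)(6/6)(5/5) = 1/7.
Weighting by the prior gives 1/6 · 0 = 0, 1/4 · 1/21 = 1/84, 1/4 · 4/35 = 1/35, 1/6 · 6/35 = 1/35, 1/6 · 1/7 = 1/42; summing to 13/140.
The posterior is then P(r = 1 | data) = 0, P(r = 2 | data) = 5/39, P(r = 3 | data) = 4/13, P(r = 4 | data) = 4/13, P(r = 6 | data) = 10/39.
So P(black next | data) = Σ P(black next | H) P(H | data) = (1)(5/39) + (3/4)(4/13) + (1/2)(4/13) + (0)(10/39) = 20/39.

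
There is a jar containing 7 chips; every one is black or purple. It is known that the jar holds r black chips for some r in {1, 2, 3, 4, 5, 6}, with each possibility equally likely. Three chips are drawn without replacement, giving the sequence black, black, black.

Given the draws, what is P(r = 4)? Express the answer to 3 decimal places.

The likelihood of the observed sequence under each hypothesis: P(data | r = 1) = (1/7)(0/6) = 0; P(data | r = 2) = (2/7)(1/6)(0/5) = 0; P(data | r = 3) = (3/7)(2/6)(1/5) = 1/35; P(data | r = 4) = (4/7)(3/6)(2/5) = 4/35; P(data | r = 5) = (5/7)(4/6)(3/5) = 2/7; P(data | r = 6) = (6/7)(5/6)(4/5) = 4/7.
Multiplying each by its prior: 1/6 · 0 = 0, 1/6 · 0 = 0, 1/6 · 1/35 = 1/210, 1/6 · 4/35 = 2/105, 1/6 · 2/7 = 1/21, 1/6 · 4/7 = 2/21; summing to 1/6.
So P(r = 4 | data) = (2/105) / (1/6) = 4/35.

0.114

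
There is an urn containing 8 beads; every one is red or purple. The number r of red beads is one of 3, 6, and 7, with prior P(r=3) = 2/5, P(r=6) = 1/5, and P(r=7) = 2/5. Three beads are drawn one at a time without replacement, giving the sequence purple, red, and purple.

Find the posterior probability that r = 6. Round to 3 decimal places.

Under each hypothesis, the probability of the observed sequence is: P(data | r = 3) = (5/8)(3/7)(4/6) = 5/28; P(data | r = 6) = (2/8)(6/7)(1/6) = 1/28; P(data | r = 7) = (1/8)(7/7)(0/6) = 0.
Weighting by the prior gives 2/5 · 5/28 = 1/14, 1/5 · 1/28 = 1/140, 2/5 · 0 = 0; with total 11/140.
By Bayes' rule, P(r = 6 | data) = (1/140) / (11/140) = 1/11.

0.091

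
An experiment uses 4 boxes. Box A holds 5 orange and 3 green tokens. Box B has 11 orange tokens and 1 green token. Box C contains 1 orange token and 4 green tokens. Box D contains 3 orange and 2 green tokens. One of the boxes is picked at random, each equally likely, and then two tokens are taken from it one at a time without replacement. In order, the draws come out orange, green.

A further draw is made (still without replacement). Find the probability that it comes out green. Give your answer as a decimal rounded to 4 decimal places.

0.4573

Compute the likelihood of the observed sequence for each case: P(data | box A) = (5/8)(3/7) = 15/56; P(data | box B) = (11/12)(1/11) = 1/12; P(data | box C) = (1/5)(4/4) = 1/5; P(data | box D) = (3/5)(2/4) = 3/10.
The prior-weighted likelihoods are 1/4 · 15/56 = 15/224, 1/4 · 1/12 = 1/48, 1/4 · 1/5 = 1/20, 1/4 · 3/10 = 3/40; with total 143/672.
Normalising, the posterior is P(box A | data) = 45/143, P(box B | data) = 14/143, P(box C | data) = 168/715, P(box D | data) = 252/715.
Averaging over the posterior, P(green next | data) = (1/3)(45/143) + (0)(14/143) + (1)(168/715) + (1/3)(252/715) = 327/715.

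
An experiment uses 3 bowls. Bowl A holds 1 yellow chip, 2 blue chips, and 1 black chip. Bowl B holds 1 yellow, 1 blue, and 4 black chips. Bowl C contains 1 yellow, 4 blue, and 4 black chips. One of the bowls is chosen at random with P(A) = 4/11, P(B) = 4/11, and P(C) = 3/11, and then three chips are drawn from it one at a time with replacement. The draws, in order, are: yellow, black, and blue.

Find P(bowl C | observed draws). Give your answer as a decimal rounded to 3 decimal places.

0.249

Compute the likelihood of the observed sequence for each case: P(data | bowl A) = (1/4)(1/4)(2/4) = 0.03125; P(data | bowl B) = (1/6)(4/6)(1/6) = 0.018519; P(data | bowl C) = (1/9)(4/9)(4/9) = 0.021948.
The prior-weighted likelihoods are 4/11 · 0.03125 = 0.011364, 4/11 · 0.018519 = 0.006734, 3/11 · 0.021948 = 0.0059858; with total 0.024083.
By Bayes' rule, P(bowl C | data) = (0.0059858) / (0.024083) = 0.24854.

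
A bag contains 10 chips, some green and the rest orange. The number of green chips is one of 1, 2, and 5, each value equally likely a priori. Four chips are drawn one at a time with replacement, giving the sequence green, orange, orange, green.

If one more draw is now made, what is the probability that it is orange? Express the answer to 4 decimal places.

0.6135

The likelihood of the observed sequence under each hypothesis: P(data | r = 1) = (1/10)(9/10)(9/10)(1/10) = 0.0081; P(data | r = 2) = (2/10)(8/10)(8/10)(2/10) = 0.0256; P(data | r = 5) = (5/10)(5/10)(5/10)(5/10) = 0.0625.
Weighting by the prior gives 1/3 · 0.0081 = 0.0027, 1/3 · 0.0256 = 0.0085333, 1/3 · 0.0625 = 0.020833; summing to 0.032067.
Normalising, the posterior is P(r = 1 | data) = 0.0842, P(r = 2 | data) = 0.26611, P(r = 5 | data) = 0.64969.
The predictive probability is P(orange next | data) = (9/10)(0.0842) + (4/5)(0.26611) + (1/2)(0.64969) = 0.61351.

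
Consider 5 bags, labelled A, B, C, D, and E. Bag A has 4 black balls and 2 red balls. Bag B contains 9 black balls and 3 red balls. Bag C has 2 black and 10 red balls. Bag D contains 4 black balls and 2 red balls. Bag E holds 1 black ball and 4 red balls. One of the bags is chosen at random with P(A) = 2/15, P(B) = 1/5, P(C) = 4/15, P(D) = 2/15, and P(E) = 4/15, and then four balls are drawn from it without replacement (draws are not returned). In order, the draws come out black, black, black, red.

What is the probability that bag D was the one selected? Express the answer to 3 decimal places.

The likelihood of the observed sequence under each hypothesis: P(data | bag A) = (4/6)(3/5)(2/4)(2/3) = 0.13333; P(data | bag B) = (9/12)(8/11)(7/10)(3/9) = 0.12727; P(data | bag C) = (2/12)(1/11)(0/10) = 0; P(data | bag D) = (4/6)(3/5)(2/4)(2/3) = 0.13333; P(data | bag E) = (1/5)(0/4) = 0.
The prior-weighted likelihoods are 2/15 · 0.13333 = 0.017778, 1/5 · 0.12727 = 0.025455, 4/15 · 0 = 0, 2/15 · 0.13333 = 0.017778, 4/15 · 0 = 0; with total 0.06101.
Hence P(bag D | data) = (0.017778) / (0.06101) = 0.29139.

0.291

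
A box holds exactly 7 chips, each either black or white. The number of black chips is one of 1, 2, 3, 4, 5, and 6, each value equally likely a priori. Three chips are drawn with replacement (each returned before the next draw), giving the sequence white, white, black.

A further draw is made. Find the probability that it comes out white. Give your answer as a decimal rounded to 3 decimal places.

0.592

For each hypothesis, P(data | H) works out to: P(data | r = 1) = (6/7)(6/7)(1/7) = 0.10496; P(data | r = 2) = (5/7)(5/7)(2/7) = 0.14577; P(data | r = 3) = (4/7)(4/7)(3/7) = 0.13994; P(data | r = 4) = (3/7)(3/7)(4/7) = 0.10496; P(data | r = 5) = (2/7)(2/7)(5/7) = 0.058309; P(data | r = 6) = (1/7)(1/7)(6/7) = 0.017493.
Multiplying each by its prior: 1/6 · 0.10496 = 0.017493, 1/6 · 0.14577 = 0.024295, 1/6 · 0.13994 = 0.023324, 1/6 · 0.10496 = 0.017493, 1/6 · 0.058309 = 0.0097182, 1/6 · 0.017493 = 0.0029155; these sum to 0.095238.
Normalising, the posterior is P(r = 1 | data) = 0.18367, P(r = 2 | data) = 0.2551, P(r = 3 | data) = 0.2449, P(r = 4 | data) = 0.18367, P(r = 5 | data) = 0.10204, P(r = 6 | data) = 0.030612.
The predictive probability is P(white next | data) = (6/7)(0.18367) + (5/7)(0.2551) + (4/7)(0.2449) + (3/7)(0.18367) + (2/7)(0.10204) + (1/7)(0.030612) = 0.59184.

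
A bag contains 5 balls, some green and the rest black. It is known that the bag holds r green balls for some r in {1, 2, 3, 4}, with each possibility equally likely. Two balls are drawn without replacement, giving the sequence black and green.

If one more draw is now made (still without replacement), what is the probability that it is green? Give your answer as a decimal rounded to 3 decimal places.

The likelihood of the observed sequence under each hypothesis: P(data | r = 1) = (4/5)(1/4) = 1/5; P(data | r = 2) = (3/5)(2/4) = 3/10; P(data | r = 3) = (2/5)(3/4) = 3/10; P(data | r = 4) = (1/5)(4/4) = 1/5.
Multiplying each by its prior: 1/4 · 1/5 = 1/20, 1/4 · 3/10 = 3/40, 1/4 · 3/10 = 3/40, 1/4 · 1/5 = 1/20; with total 1/4.
The posterior is then P(r = 1 | data) = 1/5, P(r = 2 | data) = 3/10, P(r = 3 | data) = 3/10, P(r = 4 | data) = 1/5.
The predictive probability is P(green next | data) = (0)(1/5) + (1/3)(3/10) + (2/3)(3/10) + (1)(1/5) = 1/2.

0.500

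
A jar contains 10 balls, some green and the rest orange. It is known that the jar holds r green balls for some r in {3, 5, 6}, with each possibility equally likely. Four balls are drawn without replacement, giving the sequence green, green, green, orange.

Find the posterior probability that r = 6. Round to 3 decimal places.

0.584

For each hypothesis, P(data | H) works out to: P(data | r = 3) = (3/10)(2/9)(1/8)(7/7) = 0.0083333; P(data | r = 5) = (5/10)(4/9)(3/8)(5/7) = 0.059524; P(data | r = 6) = (6/10)(5/9)(4/8)(4/7) = 0.095238.
Multiplying each by its prior: 1/3 · 0.0083333 = 0.0027778, 1/3 · 0.059524 = 0.019841, 1/3 · 0.095238 = 0.031746; summing to 0.054365.
By Bayes' rule, P(r = 6 | data) = (0.031746) / (0.054365) = 0.58394.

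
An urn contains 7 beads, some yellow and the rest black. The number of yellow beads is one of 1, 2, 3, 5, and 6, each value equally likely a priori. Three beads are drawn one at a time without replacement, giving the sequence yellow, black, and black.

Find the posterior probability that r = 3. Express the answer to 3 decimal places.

0.310

The likelihood of the observed sequence under each hypothesis: P(data | r = 1) = (1/7)(6/6)(5/5) = 1/7; P(data | r = 2) = (2/7)(5/6)(4/5) = 4/21; P(data | r = 3) = (3/7)(4/6)(3/5) = 6/35; P(data | r = 5) = (5/7)(2/6)(1/5) = 1/21; P(data | r = 6) = (6/7)(1/6)(0/5) = 0.
Weighting by the prior gives 1/5 · 1/7 = 1/35, 1/5 · 4/21 = 4/105, 1/5 · 6/35 = 6/175, 1/5 · 1/21 = 1/105, 1/5 · 0 = 0; these sum to 58/525.
Therefore the posterior P(r = 3 | data) = (6/175) / (58/525) = 9/29.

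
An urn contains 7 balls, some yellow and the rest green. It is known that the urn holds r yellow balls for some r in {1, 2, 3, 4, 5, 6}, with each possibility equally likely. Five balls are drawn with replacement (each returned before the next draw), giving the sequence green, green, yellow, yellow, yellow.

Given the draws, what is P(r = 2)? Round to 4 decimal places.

Under each hypothesis, the probability of the observed sequence is: P(data | r = 1) = (6/7)(6/7)(1/7)(1/7)(1/7) = 0.002142; P(data | r = 2) = (5/7)(5/7)(2/7)(2/7)(2/7) = 0.0119; P(data | r = 3) = (4/7)(4/7)(3/7)(3/7)(3/7) = 0.025704; P(data | r = 4) = (3/7)(3/7)(4/7)(4/7)(4/7) = 0.034271; P(data | r = 5) = (2/7)(2/7)(5/7)(5/7)(5/7) = 0.02975; P(data | r = 6) = (1/7)(1/7)(6/7)(6/7)(6/7) = 0.012852.
The prior-weighted likelihoods are 1/6 · 0.002142 = 0.00035699, 1/6 · 0.0119 = 0.0019833, 1/6 · 0.025704 = 0.0042839, 1/6 · 0.034271 = 0.0057119, 1/6 · 0.02975 = 0.0049583, 1/6 · 0.012852 = 0.002142; summing to 0.019436.
Hence P(r = 2 | data) = (0.0019833) / (0.019436) = 0.10204.

0.1020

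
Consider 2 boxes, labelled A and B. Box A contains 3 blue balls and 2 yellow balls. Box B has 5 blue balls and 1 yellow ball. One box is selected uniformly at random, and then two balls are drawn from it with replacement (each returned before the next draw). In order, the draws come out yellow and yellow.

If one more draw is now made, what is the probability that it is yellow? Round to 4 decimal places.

0.3655

Compute the likelihood of the observed sequence for each case: P(data | box A) = (2/5)(2/5) = 0.16; P(data | box B) = (1/6)(1/6) = 0.027778.
Weighting by the prior gives 1/2 · 0.16 = 0.08, 1/2 · 0.027778 = 0.013889; summing to 0.093889.
Dividing through by the total gives posterior P(box A | data) = 0.85207, P(box B | data) = 0.14793.
So P(yellow next | data) = Σ P(yellow next | H) P(H | data) = (2/5)(0.85207) + (1/6)(0.14793) = 0.36548.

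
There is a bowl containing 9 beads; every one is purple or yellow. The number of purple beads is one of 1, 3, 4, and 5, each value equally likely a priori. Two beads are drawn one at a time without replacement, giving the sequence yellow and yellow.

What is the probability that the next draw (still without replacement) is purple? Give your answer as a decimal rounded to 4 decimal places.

Under each hypothesis, the probability of the observed sequence is: P(data | r = 1) = (8/9)(7/8) = 7/9; P(data | r = 3) = (6/9)(5/8) = 5/12; P(data | r = 4) = (5/9)(4/8) = 5/18; P(data | r = 5) = (4/9)(3/8) = 1/6.
Weighting by the prior gives 1/4 · 7/9 = 7/36, 1/4 · 5/12 = 5/48, 1/4 · 5/18 = 5/72, 1/4 · 1/6 = 1/24; these sum to 59/144.
The posterior is then P(r = 1 | data) = 28/59, P(r = 3 | data) = 15/59, P(r = 4 | data) = 10/59, P(r = 5 | data) = 6/59.
Averaging over the posterior, P(purple next | data) = (1/7)(28/59) + (3/7)(15/59) + (4/7)(10/59) + (5/7)(6/59) = 143/413.

0.3462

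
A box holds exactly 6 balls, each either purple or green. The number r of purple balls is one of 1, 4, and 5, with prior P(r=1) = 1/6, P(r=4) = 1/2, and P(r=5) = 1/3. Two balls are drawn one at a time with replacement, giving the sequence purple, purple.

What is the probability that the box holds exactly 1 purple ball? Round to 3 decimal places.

Compute the likelihood of the observed sequence for each case: P(data | r = 1) = (1/6)(1/6) = 1/36; P(data | r = 4) = (4/6)(4/6) = 4/9; P(data | r = 5) = (5/6)(5/6) = 25/36.
The prior-weighted likelihoods are 1/6 · 1/36 = 1/216, 1/2 · 4/9 = 2/9, 1/3 · 25/36 = 25/108; with total 11/24.
Hence P(r = 1 | data) = (1/216) / (11/24) = 1/99.

0.010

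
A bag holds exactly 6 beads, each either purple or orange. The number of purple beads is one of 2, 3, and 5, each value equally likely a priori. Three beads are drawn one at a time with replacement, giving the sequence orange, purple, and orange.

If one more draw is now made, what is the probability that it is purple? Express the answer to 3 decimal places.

0.443

Compute the likelihood of the observed sequence for each case: P(data | r = 2) = (4/6)(2/6)(4/6) = 4/27; P(data | r = 3) = (3/6)(3/6)(3/6) = 1/8; P(data | r = 5) = (1/6)(5/6)(1/6) = 5/216.
Multiplying each by its prior: 1/3 · 4/27 = 4/81, 1/3 · 1/8 = 1/24, 1/3 · 5/216 = 5/648; with total 8/81.
Dividing through by the total gives posterior P(r = 2 | data) = 1/2, P(r = 3 | data) = 27/64, P(r = 5 | data) = 5/64.
The predictive probability is P(purple next | data) = (1/3)(1/2) + (1/2)(27/64) + (5/6)(5/64) = 85/192.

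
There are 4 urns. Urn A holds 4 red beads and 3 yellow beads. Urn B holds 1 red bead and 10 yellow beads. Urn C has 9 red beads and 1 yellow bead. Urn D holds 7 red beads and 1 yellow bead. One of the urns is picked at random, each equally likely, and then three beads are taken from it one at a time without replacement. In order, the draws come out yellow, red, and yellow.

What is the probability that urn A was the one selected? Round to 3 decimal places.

0.557

Under each hypothesis, the probability of the observed sequence is: P(data | urn A) = (3/7)(4/6)(2/5) = 0.11429; P(data | urn B) = (10/11)(1/10)(9/9) = 0.090909; P(data | urn C) = (1/10)(9/9)(0/8) = 0; P(data | urn D) = (1/8)(7/7)(0/6) = 0.
The prior-weighted likelihoods are 1/4 · 0.11429 = 0.028571, 1/4 · 0.090909 = 0.022727, 1/4 · 0 = 0, 1/4 · 0 = 0; summing to 0.051299.
So P(urn A | data) = (0.028571) / (0.051299) = 0.55696.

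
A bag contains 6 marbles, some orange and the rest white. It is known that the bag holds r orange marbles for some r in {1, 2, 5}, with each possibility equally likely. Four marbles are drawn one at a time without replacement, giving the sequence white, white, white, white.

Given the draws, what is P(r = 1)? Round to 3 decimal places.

0.833

For each hypothesis, P(data | H) works out to: P(data | r = 1) = (5/6)(4/5)(3/4)(2/3) = 1/3; P(data | r = 2) = (4/6)(3/5)(2/4)(1/3) = 1/15; P(data | r = 5) = (1/6)(0/5) = 0.
Weighting by the prior gives 1/3 · 1/3 = 1/9, 1/3 · 1/15 = 1/45, 1/3 · 0 = 0; these sum to 2/15.
By Bayes' rule, P(r = 1 | data) = (1/9) / (2/15) = 5/6.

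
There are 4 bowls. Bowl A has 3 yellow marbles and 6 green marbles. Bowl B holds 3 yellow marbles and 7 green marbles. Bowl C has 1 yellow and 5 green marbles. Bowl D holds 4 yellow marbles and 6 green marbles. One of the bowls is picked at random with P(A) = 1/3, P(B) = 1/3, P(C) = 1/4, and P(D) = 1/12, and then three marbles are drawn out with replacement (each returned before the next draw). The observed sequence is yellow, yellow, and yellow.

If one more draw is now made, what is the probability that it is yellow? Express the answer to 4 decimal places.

For each hypothesis, P(data | H) works out to: P(data | bowl A) = (3/9)(3/9)(3/9) = 0.037037; P(data | bowl B) = (3/10)(3/10)(3/10) = 0.027; P(data | bowl C) = (1/6)(1/6)(1/6) = 0.0046296; P(data | bowl D) = (4/10)(4/10)(4/10) = 0.064.
Multiplying each by its prior: 1/3 · 0.037037 = 0.012346, 1/3 · 0.027 = 0.009, 1/4 · 0.0046296 = 0.0011574, 1/12 · 0.064 = 0.0053333; summing to 0.027836.
Dividing through by the total gives posterior P(bowl A | data) = 0.44351, P(bowl B | data) = 0.32332, P(bowl C | data) = 0.041579, P(bowl D | data) = 0.1916.
Averaging over the posterior, P(yellow next | data) = (1/3)(0.44351) + (3/10)(0.32332) + (1/6)(0.041579) + (2/5)(0.1916) = 0.3284.

0.3284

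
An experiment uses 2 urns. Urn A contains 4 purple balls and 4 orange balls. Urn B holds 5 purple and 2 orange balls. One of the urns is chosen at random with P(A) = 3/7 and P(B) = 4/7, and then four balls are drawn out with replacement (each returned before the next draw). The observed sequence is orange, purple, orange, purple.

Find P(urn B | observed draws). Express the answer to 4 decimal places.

0.4705

The likelihood of the observed sequence under each hypothesis: P(data | urn A) = (4/8)(4/8)(4/8)(4/8) = 0.0625; P(data | urn B) = (2/7)(5/7)(2/7)(5/7) = 0.041649.
The prior-weighted likelihoods are 3/7 · 0.0625 = 0.026786, 4/7 · 0.041649 = 0.0238; these sum to 0.050585.
By Bayes' rule, P(urn B | data) = (0.0238) / (0.050585) = 0.47048.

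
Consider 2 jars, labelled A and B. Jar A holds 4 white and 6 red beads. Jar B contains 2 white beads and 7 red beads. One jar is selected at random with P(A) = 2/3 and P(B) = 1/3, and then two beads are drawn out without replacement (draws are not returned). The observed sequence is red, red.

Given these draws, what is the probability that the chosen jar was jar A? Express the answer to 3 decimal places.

0.533

Compute the likelihood of the observed sequence for each case: P(data | jar A) = (6/10)(5/9) = 1/3; P(data | jar B) = (7/9)(6/8) = 7/12.
Multiplying each by its prior: 2/3 · 1/3 = 2/9, 1/3 · 7/12 = 7/36; summing to 5/12.
Therefore the posterior P(jar A | data) = (2/9) / (5/12) = 8/15.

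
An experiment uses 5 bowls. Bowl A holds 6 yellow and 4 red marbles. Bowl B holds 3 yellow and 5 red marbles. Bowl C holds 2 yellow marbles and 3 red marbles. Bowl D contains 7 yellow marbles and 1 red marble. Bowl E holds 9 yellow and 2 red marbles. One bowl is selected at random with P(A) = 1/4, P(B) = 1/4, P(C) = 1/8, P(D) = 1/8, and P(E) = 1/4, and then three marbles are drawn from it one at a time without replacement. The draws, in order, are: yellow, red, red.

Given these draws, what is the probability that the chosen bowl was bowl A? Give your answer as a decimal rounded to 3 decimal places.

0.252

Under each hypothesis, the probability of the observed sequence is: P(data | bowl A) = (6/10)(4/9)(3/8) = 0.1; P(data | bowl B) = (3/8)(5/7)(4/6) = 0.17857; P(data | bowl C) = (2/5)(3/4)(2/3) = 0.2; P(data | bowl D) = (7/8)(1/7)(0/6) = 0; P(data | bowl E) = (9/11)(2/10)(1/9) = 0.018182.
The prior-weighted likelihoods are 1/4 · 0.1 = 0.025, 1/4 · 0.17857 = 0.044643, 1/8 · 0.2 = 0.025, 1/8 · 0 = 0, 1/4 · 0.018182 = 0.0045455; summing to 0.099188.
By Bayes' rule, P(bowl A | data) = (0.025) / (0.099188) = 0.25205.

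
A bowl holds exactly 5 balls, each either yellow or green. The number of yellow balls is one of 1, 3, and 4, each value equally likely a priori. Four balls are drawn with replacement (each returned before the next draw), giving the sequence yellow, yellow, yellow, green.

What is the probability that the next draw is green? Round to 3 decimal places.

0.308

Compute the likelihood of the observed sequence for each case: P(data | r = 1) = (1/5)(1/5)(1/5)(4/5) = 0.0064; P(data | r = 3) = (3/5)(3/5)(3/5)(2/5) = 0.0864; P(data | r = 4) = (4/5)(4/5)(4/5)(1/5) = 0.1024.
Weighting by the prior gives 1/3 · 0.0064 = 0.0021333, 1/3 · 0.0864 = 0.0288, 1/3 · 0.1024 = 0.034133; these sum to 0.065067.
Normalising, the posterior is P(r = 1 | data) = 0.032787, P(r = 3 | data) = 0.44262, P(r = 4 | data) = 0.52459.
So P(green next | data) = Σ P(green next | H) P(H | data) = (4/5)(0.032787) + (2/5)(0.44262) + (1/5)(0.52459) = 0.3082.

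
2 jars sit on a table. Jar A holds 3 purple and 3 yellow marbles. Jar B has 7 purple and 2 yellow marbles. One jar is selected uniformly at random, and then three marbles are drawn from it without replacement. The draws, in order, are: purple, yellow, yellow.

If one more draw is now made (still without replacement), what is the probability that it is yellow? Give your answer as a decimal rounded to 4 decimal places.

For each hypothesis, P(data | H) works out to: P(data | jar A) = (3/6)(3/5)(2/4) = 3/20; P(data | jar B) = (7/9)(2/8)(1/7) = 1/36.
The prior-weighted likelihoods are 1/2 · 3/20 = 3/40, 1/2 · 1/36 = 1/72; these sum to 4/45.
The posterior is then P(jar A | data) = 27/32, P(jar B | data) = 5/32.
The predictive probability is P(yellow next | data) = (1/3)(27/32) + (0)(5/32) = 9/32.

0.2813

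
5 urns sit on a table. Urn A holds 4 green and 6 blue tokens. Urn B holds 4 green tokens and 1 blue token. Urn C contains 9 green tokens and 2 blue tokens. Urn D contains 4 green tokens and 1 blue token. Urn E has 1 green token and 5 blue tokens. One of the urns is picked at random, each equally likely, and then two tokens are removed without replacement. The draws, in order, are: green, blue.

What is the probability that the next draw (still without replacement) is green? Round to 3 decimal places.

0.647

Under each hypothesis, the probability of the observed sequence is: P(data | urn A) = (4/10)(6/9) = 0.26667; P(data | urn B) = (4/5)(1/4) = 0.2; P(data | urn C) = (9/11)(2/10) = 0.16364; P(data | urn D) = (4/5)(1/4) = 0.2; P(data | urn E) = (1/6)(5/5) = 0.16667.
The prior-weighted likelihoods are 1/5 · 0.26667 = 0.053333, 1/5 · 0.2 = 0.04, 1/5 · 0.16364 = 0.032727, 1/5 · 0.2 = 0.04, 1/5 · 0.16667 = 0.033333; with total 0.19939.
Dividing through by the total gives posterior P(urn A | data) = 0.26748, P(urn B | data) = 0.20061, P(urn C | data) = 0.16413, P(urn D | data) = 0.20061, P(urn E | data) = 0.16717.
The predictive probability is P(green next | data) = (3/8)(0.26748) + (1)(0.20061) + (8/9)(0.16413) + (1)(0.20061) + (0)(0.16717) = 0.64742.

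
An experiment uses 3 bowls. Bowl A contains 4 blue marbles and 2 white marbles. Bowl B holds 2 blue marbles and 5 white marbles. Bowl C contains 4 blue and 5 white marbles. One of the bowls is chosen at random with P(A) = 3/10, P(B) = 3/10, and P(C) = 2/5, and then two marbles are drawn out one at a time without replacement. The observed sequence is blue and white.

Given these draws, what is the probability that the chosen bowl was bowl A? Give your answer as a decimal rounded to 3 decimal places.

0.305

Under each hypothesis, the probability of the observed sequence is: P(data | bowl A) = (4/6)(2/5) = 0.26667; P(data | bowl B) = (2/7)(5/6) = 0.2381; P(data | bowl C) = (4/9)(5/8) = 0.27778.
Multiplying each by its prior: 3/10 · 0.26667 = 0.08, 3/10 · 0.2381 = 0.071429, 2/5 · 0.27778 = 0.11111; with total 0.26254.
Therefore the posterior P(bowl A | data) = (0.08) / (0.26254) = 0.30472.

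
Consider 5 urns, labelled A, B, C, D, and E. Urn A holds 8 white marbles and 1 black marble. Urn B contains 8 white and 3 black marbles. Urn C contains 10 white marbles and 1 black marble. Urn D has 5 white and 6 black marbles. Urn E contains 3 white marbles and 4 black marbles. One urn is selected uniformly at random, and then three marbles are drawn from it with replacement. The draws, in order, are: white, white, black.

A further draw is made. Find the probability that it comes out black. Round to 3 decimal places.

Compute the likelihood of the observed sequence for each case: P(data | urn A) = (8/9)(8/9)(1/9) = 0.087791; P(data | urn B) = (8/11)(8/11)(3/11) = 0.14425; P(data | urn C) = (10/11)(10/11)(1/11) = 0.075131; P(data | urn D) = (5/11)(5/11)(6/11) = 0.1127; P(data | urn E) = (3/7)(3/7)(4/7) = 0.10496.
Multiplying each by its prior: 1/5 · 0.087791 = 0.017558, 1/5 · 0.14425 = 0.02885, 1/5 · 0.075131 = 0.015026, 1/5 · 0.1127 = 0.022539, 1/5 · 0.10496 = 0.020991; these sum to 0.10497.
The posterior is then P(urn A | data) = 0.16728, P(urn B | data) = 0.27486, P(urn C | data) = 0.14315, P(urn D | data) = 0.21473, P(urn E | data) = 0.19998.
The predictive probability is P(black next | data) = (1/9)(0.16728) + (3/11)(0.27486) + (1/11)(0.14315) + (6/11)(0.21473) + (4/7)(0.19998) = 0.33796.

0.338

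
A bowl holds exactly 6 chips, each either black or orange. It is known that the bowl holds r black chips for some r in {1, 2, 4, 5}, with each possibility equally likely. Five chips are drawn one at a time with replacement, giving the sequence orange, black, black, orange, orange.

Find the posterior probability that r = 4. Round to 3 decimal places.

0.240

The likelihood of the observed sequence under each hypothesis: P(data | r = 1) = (5/6)(1/6)(1/6)(5/6)(5/6) = 0.016075; P(data | r = 2) = (4/6)(2/6)(2/6)(4/6)(4/6) = 0.032922; P(data | r = 4) = (2/6)(4/6)(4/6)(2/6)(2/6) = 0.016461; P(data | r = 5) = (1/6)(5/6)(5/6)(1/6)(1/6) = 0.003215.
The prior-weighted likelihoods are 1/4 · 0.016075 = 0.0040188, 1/4 · 0.032922 = 0.0082305, 1/4 · 0.016461 = 0.0041152, 1/4 · 0.003215 = 0.00080376; with total 0.017168.
So P(r = 4 | data) = (0.0041152) / (0.017168) = 0.2397.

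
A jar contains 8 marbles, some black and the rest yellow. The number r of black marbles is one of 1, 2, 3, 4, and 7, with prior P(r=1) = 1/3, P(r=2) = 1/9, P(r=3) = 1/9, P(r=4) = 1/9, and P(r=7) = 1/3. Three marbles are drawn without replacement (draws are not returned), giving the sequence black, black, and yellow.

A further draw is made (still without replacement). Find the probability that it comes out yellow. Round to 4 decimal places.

Compute the likelihood of the observed sequence for each case: P(data | r = 1) = (1/8)(0/7) = 0; P(data | r = 2) = (2/8)(1/7)(6/6) = 1/28; P(data | r = 3) = (3/8)(2/7)(5/6) = 5/56; P(data | r = 4) = (4/8)(3/7)(4/6) = 1/7; P(data | r = 7) = (7/8)(6/7)(1/6) = 1/8.
The prior-weighted likelihoods are 1/3 · 0 = 0, 1/9 · 1/28 = 1/252, 1/9 · 5/56 = 5/504, 1/9 · 1/7 = 1/63, 1/3 · 1/8 = 1/24; summing to 1/14.
Dividing through by the total gives posterior P(r = 1 | data) = 0, P(r = 2 | data) = 1/18, P(r = 3 | data) = 5/36, P(r = 4 | data) = 2/9, P(r = 7 | data) = 7/12.
The predictive probability is P(yellow next | data) = (1)(1/18) + (4/5)(5/36) + (3/5)(2/9) + (0)(7/12) = 3/10.

0.3000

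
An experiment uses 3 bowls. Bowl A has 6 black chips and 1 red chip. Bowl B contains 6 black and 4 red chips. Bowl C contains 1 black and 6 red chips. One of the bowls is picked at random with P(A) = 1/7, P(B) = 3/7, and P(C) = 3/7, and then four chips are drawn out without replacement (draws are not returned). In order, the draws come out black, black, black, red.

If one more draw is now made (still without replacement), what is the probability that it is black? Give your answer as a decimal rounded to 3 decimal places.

0.667

The likelihood of the observed sequence under each hypothesis: P(data | bowl A) = (6/7)(5/6)(4/5)(1/4) = 1/7; P(data | bowl B) = (6/10)(5/9)(4/8)(4/7) = 2/21; P(data | bowl C) = (1/7)(0/6) = 0.
Multiplying each by its prior: 1/7 · 1/7 = 1/49, 3/7 · 2/21 = 2/49, 3/7 · 0 = 0; with total 3/49.
The posterior is then P(bowl A | data) = 1/3, P(bowl B | data) = 2/3, P(bowl C | data) = 0.
The predictive probability is P(black next | data) = (1)(1/3) + (1/2)(2/3) = 2/3.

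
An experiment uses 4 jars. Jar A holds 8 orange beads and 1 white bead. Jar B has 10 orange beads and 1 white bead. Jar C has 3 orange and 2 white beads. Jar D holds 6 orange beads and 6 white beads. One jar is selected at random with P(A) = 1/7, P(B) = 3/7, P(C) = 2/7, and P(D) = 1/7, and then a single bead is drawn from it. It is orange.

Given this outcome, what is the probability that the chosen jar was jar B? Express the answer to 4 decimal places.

Compute the likelihood of this draw for each case: P(data | jar A) = (8/9) = 0.88889; P(data | jar B) = (10/11) = 0.90909; P(data | jar C) = (3/5) = 0.6; P(data | jar D) = (6/12) = 0.5.
Weighting by the prior gives 1/7 · 0.88889 = 0.12698, 3/7 · 0.90909 = 0.38961, 2/7 · 0.6 = 0.17143, 1/7 · 0.5 = 0.071429; with total 0.75945.
Hence P(jar B | data) = (0.38961) / (0.75945) = 0.51302.

0.5130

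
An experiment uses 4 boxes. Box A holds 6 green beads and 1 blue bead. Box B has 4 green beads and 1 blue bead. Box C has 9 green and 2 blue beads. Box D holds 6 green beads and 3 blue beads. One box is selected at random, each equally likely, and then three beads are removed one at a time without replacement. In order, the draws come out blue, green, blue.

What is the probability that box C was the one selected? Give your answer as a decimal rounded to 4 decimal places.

Under each hypothesis, the probability of the observed sequence is: P(data | box A) = (1/7)(6/6)(0/5) = 0; P(data | box B) = (1/5)(4/4)(0/3) = 0; P(data | box C) = (2/11)(9/10)(1/9) = 0.018182; P(data | box D) = (3/9)(6/8)(2/7) = 0.071429.
Weighting by the prior gives 1/4 · 0 = 0, 1/4 · 0 = 0, 1/4 · 0.018182 = 0.0045455, 1/4 · 0.071429 = 0.017857; summing to 0.022403.
Hence P(box C | data) = (0.0045455) / (0.022403) = 0.2029.

0.2029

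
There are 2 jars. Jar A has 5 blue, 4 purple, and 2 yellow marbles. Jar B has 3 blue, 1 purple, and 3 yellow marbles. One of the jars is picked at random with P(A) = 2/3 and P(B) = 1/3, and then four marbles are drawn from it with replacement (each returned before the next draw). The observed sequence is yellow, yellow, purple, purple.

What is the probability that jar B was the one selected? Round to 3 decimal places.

0.300

For each hypothesis, P(data | H) works out to: P(data | jar A) = (2/11)(2/11)(4/11)(4/11) = 0.0043713; P(data | jar B) = (3/7)(3/7)(1/7)(1/7) = 0.0037484.
The prior-weighted likelihoods are 2/3 · 0.0043713 = 0.0029142, 1/3 · 0.0037484 = 0.0012495; these sum to 0.0041637.
Therefore the posterior P(jar B | data) = (0.0012495) / (0.0041637) = 0.30009.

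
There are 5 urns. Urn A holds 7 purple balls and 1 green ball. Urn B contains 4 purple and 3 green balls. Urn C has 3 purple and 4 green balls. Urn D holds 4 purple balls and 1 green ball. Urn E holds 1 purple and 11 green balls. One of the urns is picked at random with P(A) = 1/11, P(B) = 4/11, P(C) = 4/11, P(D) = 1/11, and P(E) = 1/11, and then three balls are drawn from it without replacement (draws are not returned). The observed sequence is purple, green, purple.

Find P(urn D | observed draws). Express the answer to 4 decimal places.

The likelihood of the observed sequence under each hypothesis: P(data | urn A) = (7/8)(1/7)(6/6) = 0.125; P(data | urn B) = (4/7)(3/6)(3/5) = 0.17143; P(data | urn C) = (3/7)(4/6)(2/5) = 0.11429; P(data | urn D) = (4/5)(1/4)(3/3) = 0.2; P(data | urn E) = (1/12)(11/11)(0/10) = 0.
Multiplying each by its prior: 1/11 · 0.125 = 0.011364, 4/11 · 0.17143 = 0.062338, 4/11 · 0.11429 = 0.041558, 1/11 · 0.2 = 0.018182, 1/11 · 0 = 0; these sum to 0.13344.
By Bayes' rule, P(urn D | data) = (0.018182) / (0.13344) = 0.13625.

0.1363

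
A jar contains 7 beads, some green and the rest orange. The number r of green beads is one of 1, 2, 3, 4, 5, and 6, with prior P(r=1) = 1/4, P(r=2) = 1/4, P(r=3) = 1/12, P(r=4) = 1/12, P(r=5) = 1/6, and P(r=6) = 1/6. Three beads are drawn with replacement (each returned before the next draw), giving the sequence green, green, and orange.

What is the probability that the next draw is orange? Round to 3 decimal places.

Compute the likelihood of the observed sequence for each case: P(data | r = 1) = (1/7)(1/7)(6/7) = 0.017493; P(data | r = 2) = (2/7)(2/7)(5/7) = 0.058309; P(data | r = 3) = (3/7)(3/7)(4/7) = 0.10496; P(data | r = 4) = (4/7)(4/7)(3/7) = 0.13994; P(data | r = 5) = (5/7)(5/7)(2/7) = 0.14577; P(data | r = 6) = (6/7)(6/7)(1/7) = 0.10496.
Weighting by the prior gives 1/4 · 0.017493 = 0.0043732, 1/4 · 0.058309 = 0.014577, 1/12 · 0.10496 = 0.0087464, 1/12 · 0.13994 = 0.011662, 1/6 · 0.14577 = 0.024295, 1/6 · 0.10496 = 0.017493; summing to 0.081147.
The posterior is then P(r = 1 | data) = 0.053892, P(r = 2 | data) = 0.17964, P(r = 3 | data) = 0.10778, P(r = 4 | data) = 0.14371, P(r = 5 | data) = 0.2994, P(r = 6 | data) = 0.21557.
Averaging over the posterior, P(orange next | data) = (6/7)(0.053892) + (5/7)(0.17964) + (4/7)(0.10778) + (3/7)(0.14371) + (2/7)(0.2994) + (1/7)(0.21557) = 0.41403.

0.414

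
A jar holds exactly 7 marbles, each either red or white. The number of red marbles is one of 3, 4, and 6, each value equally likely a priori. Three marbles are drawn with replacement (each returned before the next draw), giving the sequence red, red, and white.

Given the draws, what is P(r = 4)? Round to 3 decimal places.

0.400

Under each hypothesis, the probability of the observed sequence is: P(data | r = 3) = (3/7)(3/7)(4/7) = 36/343; P(data | r = 4) = (4/7)(4/7)(3/7) = 48/343; P(data | r = 6) = (6/7)(6/7)(1/7) = 36/343.
Multiplying each by its prior: 1/3 · 36/343 = 12/343, 1/3 · 48/343 = 16/343, 1/3 · 36/343 = 12/343; summing to 40/343.
Hence P(r = 4 | data) = (16/343) / (40/343) = 2/5.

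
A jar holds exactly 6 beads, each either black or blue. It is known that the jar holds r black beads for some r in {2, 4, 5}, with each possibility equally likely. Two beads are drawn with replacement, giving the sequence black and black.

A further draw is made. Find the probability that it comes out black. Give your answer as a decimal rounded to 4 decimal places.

0.7296

The likelihood of the observed sequence under each hypothesis: P(data | r = 2) = (2/6)(2/6) = 1/9; P(data | r = 4) = (4/6)(4/6) = 4/9; P(data | r = 5) = (5/6)(5/6) = 25/36.
The prior-weighted likelihoods are 1/3 · 1/9 = 1/27, 1/3 · 4/9 = 4/27, 1/3 · 25/36 = 25/108; these sum to 5/12.
Normalising, the posterior is P(r = 2 | data) = 4/45, P(r = 4 | data) = 16/45, P(r = 5 | data) = 5/9.
Averaging over the posterior, P(black next | data) = (1/3)(4/45) + (2/3)(16/45) + (5/6)(5/9) = 197/270.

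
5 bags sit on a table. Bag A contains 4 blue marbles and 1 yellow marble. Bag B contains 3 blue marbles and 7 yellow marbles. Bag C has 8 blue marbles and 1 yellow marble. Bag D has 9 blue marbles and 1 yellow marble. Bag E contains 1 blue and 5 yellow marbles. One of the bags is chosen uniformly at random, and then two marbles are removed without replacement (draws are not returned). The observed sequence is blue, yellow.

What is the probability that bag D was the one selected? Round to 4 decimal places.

0.1233

Compute the likelihood of the observed sequence for each case: P(data | bag A) = (4/5)(1/4) = 1/5; P(data | bag B) = (3/10)(7/9) = 7/30; P(data | bag C) = (8/9)(1/8) = 1/9; P(data | bag D) = (9/10)(1/9) = 1/10; P(data | bag E) = (1/6)(5/5) = 1/6.
The prior-weighted likelihoods are 1/5 · 1/5 = 1/25, 1/5 · 7/30 = 7/150, 1/5 · 1/9 = 1/45, 1/5 · 1/10 = 1/50, 1/5 · 1/6 = 1/30; with total 73/450.
By Bayes' rule, P(bag D | data) = (1/50) / (73/450) = 9/73.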